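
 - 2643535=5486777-8130312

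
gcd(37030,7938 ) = 14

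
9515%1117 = 579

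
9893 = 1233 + 8660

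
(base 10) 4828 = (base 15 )166d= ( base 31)50N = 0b1001011011100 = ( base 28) 64c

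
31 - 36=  - 5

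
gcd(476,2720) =68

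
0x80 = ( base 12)A8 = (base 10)128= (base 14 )92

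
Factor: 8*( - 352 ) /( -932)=704/233  =  2^6*11^1*233^( - 1) 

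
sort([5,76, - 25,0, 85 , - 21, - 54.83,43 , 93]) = [ - 54.83,- 25,-21, 0,5,43, 76,85, 93]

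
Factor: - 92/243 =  - 2^2*3^( -5)*23^1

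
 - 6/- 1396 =3/698 = 0.00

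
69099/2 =69099/2 = 34549.50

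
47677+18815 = 66492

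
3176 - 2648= 528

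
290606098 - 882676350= - 592070252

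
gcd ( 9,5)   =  1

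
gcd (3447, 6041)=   1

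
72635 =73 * 995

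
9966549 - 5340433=4626116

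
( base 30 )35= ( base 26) 3H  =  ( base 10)95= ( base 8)137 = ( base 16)5F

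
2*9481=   18962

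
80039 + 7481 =87520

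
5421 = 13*417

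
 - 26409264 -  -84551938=58142674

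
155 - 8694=  -  8539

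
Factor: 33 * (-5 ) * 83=  -  13695 = -3^1*5^1* 11^1*83^1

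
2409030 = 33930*71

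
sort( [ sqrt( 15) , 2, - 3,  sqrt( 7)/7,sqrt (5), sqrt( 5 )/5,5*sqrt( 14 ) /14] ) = [-3,sqrt(7)/7,sqrt(5)/5,5*sqrt(14 )/14,2, sqrt(5 ),sqrt( 15)]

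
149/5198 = 149/5198 = 0.03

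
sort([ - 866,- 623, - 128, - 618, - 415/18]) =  [-866, - 623, - 618 , - 128, - 415/18]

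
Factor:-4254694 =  - 2^1 *2127347^1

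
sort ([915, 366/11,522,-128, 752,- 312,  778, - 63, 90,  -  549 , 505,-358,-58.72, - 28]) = [-549, -358, - 312, - 128, - 63, - 58.72  ,-28, 366/11, 90,505, 522, 752, 778, 915 ] 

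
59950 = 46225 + 13725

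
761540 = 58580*13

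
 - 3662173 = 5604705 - 9266878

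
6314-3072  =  3242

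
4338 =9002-4664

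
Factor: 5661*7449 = 3^3*13^1*17^1*37^1*191^1 = 42168789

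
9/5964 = 3/1988 = 0.00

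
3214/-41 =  - 79 + 25/41 = - 78.39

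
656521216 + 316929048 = 973450264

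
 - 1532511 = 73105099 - 74637610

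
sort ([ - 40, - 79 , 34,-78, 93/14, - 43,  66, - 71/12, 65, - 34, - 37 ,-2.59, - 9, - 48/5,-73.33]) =[- 79,-78 , - 73.33,-43, - 40, - 37, - 34,-48/5, - 9, - 71/12,- 2.59,93/14, 34, 65,66 ] 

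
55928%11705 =9108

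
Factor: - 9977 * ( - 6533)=65179741=11^1*47^1*139^1*907^1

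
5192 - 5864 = -672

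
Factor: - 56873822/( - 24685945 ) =2^1*5^(-1 ) * 211^(-1)*23399^( -1 ) * 28436911^1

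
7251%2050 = 1101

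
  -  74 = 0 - 74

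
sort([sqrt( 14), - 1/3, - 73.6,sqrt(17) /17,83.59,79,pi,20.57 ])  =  [ - 73.6, - 1/3,  sqrt(17 ) /17,pi, sqrt(14) , 20.57, 79 , 83.59]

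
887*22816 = 20237792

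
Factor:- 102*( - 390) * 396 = 15752880=2^4*3^4* 5^1*11^1 *13^1*17^1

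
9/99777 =3/33259 =0.00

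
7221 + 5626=12847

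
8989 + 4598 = 13587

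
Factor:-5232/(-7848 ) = 2^1*3^( - 1)=2/3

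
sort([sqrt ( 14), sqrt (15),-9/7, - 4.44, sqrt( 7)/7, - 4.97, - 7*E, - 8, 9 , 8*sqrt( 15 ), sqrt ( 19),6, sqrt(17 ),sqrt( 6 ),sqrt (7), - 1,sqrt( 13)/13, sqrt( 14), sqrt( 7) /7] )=[ - 7 * E,  -  8,-4.97, - 4.44, - 9/7, - 1, sqrt( 13 )/13, sqrt( 7)/7,sqrt( 7)/7,sqrt ( 6),sqrt( 7 ), sqrt(  14),sqrt( 14 ), sqrt( 15), sqrt (17), sqrt( 19) , 6, 9, 8*sqrt( 15) ] 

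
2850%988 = 874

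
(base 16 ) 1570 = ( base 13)2662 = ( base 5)133423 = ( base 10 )5488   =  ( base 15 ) 195d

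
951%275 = 126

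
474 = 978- 504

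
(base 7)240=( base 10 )126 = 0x7E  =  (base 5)1001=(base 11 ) 105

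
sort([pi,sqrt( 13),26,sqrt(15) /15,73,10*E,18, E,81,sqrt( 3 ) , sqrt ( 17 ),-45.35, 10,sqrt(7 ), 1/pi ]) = [-45.35, sqrt( 15)/15,1/pi,sqrt(3), sqrt( 7),  E, pi,sqrt(13), sqrt( 17 ),10 , 18, 26, 10*E, 73 , 81] 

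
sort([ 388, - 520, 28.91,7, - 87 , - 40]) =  [ - 520,-87,- 40, 7, 28.91,388]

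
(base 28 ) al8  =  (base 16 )20F4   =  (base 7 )33411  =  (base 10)8436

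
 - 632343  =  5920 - 638263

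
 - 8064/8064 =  - 1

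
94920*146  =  13858320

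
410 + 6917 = 7327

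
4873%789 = 139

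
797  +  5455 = 6252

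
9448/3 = 9448/3=3149.33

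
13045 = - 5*(-2609)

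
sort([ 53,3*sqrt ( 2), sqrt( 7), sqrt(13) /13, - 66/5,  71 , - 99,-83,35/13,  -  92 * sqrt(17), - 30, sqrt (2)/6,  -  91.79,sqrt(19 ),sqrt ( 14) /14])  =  [-92*sqrt(17 ), - 99, - 91.79, - 83, - 30, -66/5  ,  sqrt( 2) /6,sqrt(14)/14, sqrt(13)/13,sqrt(7 ), 35/13 , 3  *  sqrt(2),  sqrt(19 ) , 53,71]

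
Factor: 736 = 2^5*23^1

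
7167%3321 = 525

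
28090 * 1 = 28090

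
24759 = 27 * 917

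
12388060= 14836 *835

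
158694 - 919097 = - 760403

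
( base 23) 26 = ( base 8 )64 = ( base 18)2g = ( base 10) 52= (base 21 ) 2A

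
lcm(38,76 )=76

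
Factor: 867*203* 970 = 170720970 = 2^1*3^1 *5^1*7^1 * 17^2*29^1* 97^1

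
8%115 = 8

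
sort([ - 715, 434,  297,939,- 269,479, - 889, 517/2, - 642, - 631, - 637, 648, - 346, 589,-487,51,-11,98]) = [ - 889 , - 715, - 642 , - 637, - 631, - 487, - 346, - 269, - 11,51, 98,517/2,297, 434,479,589,  648,939]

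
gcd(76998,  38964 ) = 6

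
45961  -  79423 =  - 33462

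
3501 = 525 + 2976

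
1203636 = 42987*28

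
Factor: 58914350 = 2^1*5^2* 11^1*17^1 * 6301^1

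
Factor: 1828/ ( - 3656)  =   - 2^( - 1) = -1/2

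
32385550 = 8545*3790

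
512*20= 10240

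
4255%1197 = 664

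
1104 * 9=9936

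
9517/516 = 18 + 229/516 = 18.44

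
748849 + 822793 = 1571642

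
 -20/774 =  - 1  +  377/387 = -0.03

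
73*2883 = 210459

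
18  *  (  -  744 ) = -13392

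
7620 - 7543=77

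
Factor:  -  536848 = - 2^4*13^1*29^1 * 89^1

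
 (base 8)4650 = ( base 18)7b6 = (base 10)2472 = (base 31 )2hn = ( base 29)2r7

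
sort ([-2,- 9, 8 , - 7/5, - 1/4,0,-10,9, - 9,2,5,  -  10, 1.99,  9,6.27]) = [ - 10,-10, - 9, - 9, - 2, - 7/5,- 1/4, 0, 1.99,  2,5, 6.27  ,  8, 9,9]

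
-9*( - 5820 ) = 52380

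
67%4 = 3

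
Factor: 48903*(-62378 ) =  - 3050471334 = - 2^1*3^1*16301^1 * 31189^1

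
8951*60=537060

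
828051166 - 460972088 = 367079078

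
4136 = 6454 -2318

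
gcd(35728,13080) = 8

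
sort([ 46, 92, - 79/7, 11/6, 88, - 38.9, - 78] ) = [ - 78,  -  38.9, - 79/7,  11/6, 46, 88, 92]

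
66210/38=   33105/19 =1742.37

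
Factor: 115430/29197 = 170/43 =2^1*5^1 * 17^1*43^( - 1)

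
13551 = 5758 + 7793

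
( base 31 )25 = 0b1000011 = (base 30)27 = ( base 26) 2f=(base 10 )67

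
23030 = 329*70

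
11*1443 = 15873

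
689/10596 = 689/10596 = 0.07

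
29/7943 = 29/7943 = 0.00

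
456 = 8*57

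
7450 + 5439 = 12889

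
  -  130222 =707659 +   -  837881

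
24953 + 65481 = 90434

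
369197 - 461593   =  -92396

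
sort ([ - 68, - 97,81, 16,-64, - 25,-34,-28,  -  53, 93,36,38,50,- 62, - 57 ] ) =[ - 97,-68,-64,-62,-57, - 53, - 34, - 28,-25,16 , 36,  38, 50,81,93 ] 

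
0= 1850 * 0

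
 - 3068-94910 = -97978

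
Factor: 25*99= 2475 = 3^2*5^2*11^1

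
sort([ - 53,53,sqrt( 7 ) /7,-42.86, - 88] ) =[-88, - 53, - 42.86,sqrt (7 )/7,53 ] 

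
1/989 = 1/989 =0.00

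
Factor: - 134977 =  - 43^2*73^1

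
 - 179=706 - 885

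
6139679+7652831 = 13792510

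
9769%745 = 84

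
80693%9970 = 933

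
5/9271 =5/9271 = 0.00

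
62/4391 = 62/4391 = 0.01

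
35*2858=100030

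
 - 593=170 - 763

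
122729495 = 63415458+59314037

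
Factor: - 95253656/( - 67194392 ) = 29^(-1 ) * 59^( - 1) * 3301^1*3607^1 * 4909^(- 1) = 11906707/8399299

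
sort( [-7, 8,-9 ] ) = [ - 9,-7,8]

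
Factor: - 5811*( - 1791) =3^3*13^1*149^1*199^1=10407501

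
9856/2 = 4928 = 4928.00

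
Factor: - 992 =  - 2^5 *31^1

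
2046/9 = 682/3 = 227.33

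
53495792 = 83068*644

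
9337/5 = 1867 + 2/5 = 1867.40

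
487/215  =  2 +57/215 = 2.27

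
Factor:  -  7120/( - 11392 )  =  2^ (-3)*5^1= 5/8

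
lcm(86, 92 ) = 3956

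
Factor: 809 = 809^1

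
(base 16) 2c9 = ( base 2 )1011001001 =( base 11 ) 599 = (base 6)3145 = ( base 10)713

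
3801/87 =43 + 20/29  =  43.69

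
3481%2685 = 796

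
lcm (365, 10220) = 10220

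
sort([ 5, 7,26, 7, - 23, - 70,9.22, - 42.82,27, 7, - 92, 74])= [ - 92, - 70,  -  42.82, - 23, 5,  7,7, 7,9.22, 26, 27, 74]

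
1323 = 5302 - 3979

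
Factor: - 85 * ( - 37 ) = 5^1*17^1 * 37^1=3145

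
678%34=32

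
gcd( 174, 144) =6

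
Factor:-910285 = - 5^1*182057^1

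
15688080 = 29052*540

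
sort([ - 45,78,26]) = [-45,  26, 78]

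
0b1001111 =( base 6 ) 211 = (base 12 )67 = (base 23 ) 3a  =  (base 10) 79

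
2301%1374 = 927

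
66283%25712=14859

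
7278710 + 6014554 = 13293264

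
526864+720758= 1247622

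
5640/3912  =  235/163=1.44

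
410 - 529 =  - 119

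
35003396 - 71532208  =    -  36528812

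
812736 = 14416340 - 13603604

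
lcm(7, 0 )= 0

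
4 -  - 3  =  7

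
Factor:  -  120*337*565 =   -  22848600 = - 2^3*3^1 *5^2*113^1 * 337^1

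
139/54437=139/54437 = 0.00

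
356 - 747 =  -391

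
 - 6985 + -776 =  - 7761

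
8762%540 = 122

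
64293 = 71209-6916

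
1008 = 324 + 684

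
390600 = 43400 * 9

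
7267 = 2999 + 4268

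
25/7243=25/7243 =0.00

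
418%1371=418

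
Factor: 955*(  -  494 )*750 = - 353827500   =  - 2^2*3^1*5^4*13^1*19^1*191^1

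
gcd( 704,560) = 16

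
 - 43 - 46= -89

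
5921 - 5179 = 742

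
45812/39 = 1174+2/3 = 1174.67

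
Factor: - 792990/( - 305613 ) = 890/343 = 2^1*5^1 * 7^(-3)*89^1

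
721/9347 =721/9347 =0.08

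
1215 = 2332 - 1117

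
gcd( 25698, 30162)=6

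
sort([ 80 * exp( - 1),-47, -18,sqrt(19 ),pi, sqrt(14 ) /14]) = [ - 47, - 18,sqrt( 14) /14 , pi,sqrt( 19),80*exp( - 1 )]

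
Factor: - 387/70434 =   -  2^( - 1)*7^( - 1)*13^(  -  1 ) = - 1/182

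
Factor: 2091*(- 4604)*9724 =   -  2^4*3^1*11^1*13^1*17^2 * 41^1*1151^1  =  - 93612597936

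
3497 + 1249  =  4746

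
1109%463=183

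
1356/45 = 452/15 = 30.13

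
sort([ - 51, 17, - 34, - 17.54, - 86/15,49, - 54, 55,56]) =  [ - 54 , - 51  , - 34, - 17.54, - 86/15, 17, 49, 55  ,  56 ]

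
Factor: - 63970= - 2^1*5^1*6397^1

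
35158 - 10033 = 25125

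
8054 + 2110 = 10164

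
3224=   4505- 1281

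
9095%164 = 75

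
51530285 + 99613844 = 151144129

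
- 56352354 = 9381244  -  65733598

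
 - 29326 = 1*( - 29326 )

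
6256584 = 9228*678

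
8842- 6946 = 1896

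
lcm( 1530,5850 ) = 99450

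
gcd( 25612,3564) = 4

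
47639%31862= 15777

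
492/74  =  6 +24/37 = 6.65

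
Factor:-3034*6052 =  - 2^3*17^1*37^1*41^1*89^1 = -18361768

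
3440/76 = 860/19 = 45.26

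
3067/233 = 3067/233 = 13.16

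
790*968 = 764720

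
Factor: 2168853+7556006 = 9724859 = 9724859^1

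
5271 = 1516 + 3755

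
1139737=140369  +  999368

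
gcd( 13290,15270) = 30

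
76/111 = 76/111 = 0.68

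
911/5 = 911/5=182.20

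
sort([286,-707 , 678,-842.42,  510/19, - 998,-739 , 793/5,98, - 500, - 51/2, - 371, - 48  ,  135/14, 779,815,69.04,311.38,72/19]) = [ - 998,-842.42, - 739 , - 707, - 500, - 371,-48, - 51/2,72/19,135/14,510/19  ,  69.04, 98,793/5,286, 311.38,678,779, 815] 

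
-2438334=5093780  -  7532114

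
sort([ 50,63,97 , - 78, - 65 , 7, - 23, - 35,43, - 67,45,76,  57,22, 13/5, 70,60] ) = [ - 78, - 67, -65, - 35, - 23,  13/5,7, 22,43 , 45,50,57,60,63, 70,  76, 97]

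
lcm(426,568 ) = 1704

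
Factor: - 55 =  - 5^1*11^1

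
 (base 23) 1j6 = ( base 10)972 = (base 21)246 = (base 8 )1714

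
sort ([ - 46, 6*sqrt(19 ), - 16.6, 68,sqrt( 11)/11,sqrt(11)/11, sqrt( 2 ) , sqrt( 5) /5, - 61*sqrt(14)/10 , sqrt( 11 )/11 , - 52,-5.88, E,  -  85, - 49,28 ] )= [ - 85, - 52, - 49,  -  46, - 61*sqrt ( 14) /10 , - 16.6, - 5.88,sqrt(11)/11, sqrt(11)/11,sqrt(11)/11, sqrt( 5 )/5,sqrt( 2),E,6*sqrt(19),28,68] 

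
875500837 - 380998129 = 494502708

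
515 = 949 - 434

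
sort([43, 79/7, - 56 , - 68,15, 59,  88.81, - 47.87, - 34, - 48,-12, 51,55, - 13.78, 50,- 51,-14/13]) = [ - 68,-56, - 51, - 48,-47.87,- 34,  -  13.78, - 12, - 14/13,79/7, 15,43,  50, 51, 55  ,  59,88.81]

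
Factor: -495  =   - 3^2 * 5^1*11^1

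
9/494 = 9/494 = 0.02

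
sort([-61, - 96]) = [ - 96, - 61 ] 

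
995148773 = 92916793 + 902231980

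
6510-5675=835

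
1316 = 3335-2019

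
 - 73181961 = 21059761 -94241722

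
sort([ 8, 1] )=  [1, 8] 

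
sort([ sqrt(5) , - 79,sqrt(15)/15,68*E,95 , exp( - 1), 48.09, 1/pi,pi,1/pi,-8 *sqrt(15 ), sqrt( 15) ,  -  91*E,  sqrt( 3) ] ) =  [-91*E ,-79 , -8*sqrt( 15),sqrt(15)/15,1/pi,1/pi,exp(-1 ), sqrt( 3)  ,  sqrt( 5),pi,sqrt( 15),48.09, 95, 68*E]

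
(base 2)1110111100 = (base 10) 956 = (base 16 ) 3bc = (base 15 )43b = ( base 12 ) 678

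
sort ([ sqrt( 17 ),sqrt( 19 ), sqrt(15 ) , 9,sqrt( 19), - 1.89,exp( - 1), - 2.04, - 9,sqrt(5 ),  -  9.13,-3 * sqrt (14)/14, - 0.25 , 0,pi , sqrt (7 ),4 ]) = [ - 9.13, - 9,-2.04, - 1.89 , - 3*sqrt( 14 )/14, - 0.25, 0 , exp( - 1),sqrt(5 ),sqrt(7 ),  pi,sqrt(15 ), 4,sqrt( 17 ),sqrt(19),sqrt (19), 9 ]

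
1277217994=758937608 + 518280386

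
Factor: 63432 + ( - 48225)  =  15207 = 3^1*37^1*137^1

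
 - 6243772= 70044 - 6313816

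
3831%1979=1852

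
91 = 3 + 88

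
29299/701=41+558/701  =  41.80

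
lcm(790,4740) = 4740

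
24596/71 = 24596/71 = 346.42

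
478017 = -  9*(-53113)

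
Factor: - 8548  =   - 2^2*2137^1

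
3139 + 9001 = 12140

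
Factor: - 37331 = -7^1*5333^1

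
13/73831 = 13/73831= 0.00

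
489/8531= 489/8531 = 0.06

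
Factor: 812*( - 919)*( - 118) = 88054904 = 2^3*7^1  *29^1  *59^1*  919^1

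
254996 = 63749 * 4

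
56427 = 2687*21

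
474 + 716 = 1190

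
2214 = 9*246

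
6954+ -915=6039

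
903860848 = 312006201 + 591854647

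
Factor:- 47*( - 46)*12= 2^3*3^1*23^1*47^1 = 25944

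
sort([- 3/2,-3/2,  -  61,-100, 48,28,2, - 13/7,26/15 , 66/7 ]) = [ - 100, - 61, - 13/7, - 3/2, - 3/2,26/15,2,66/7,28,48] 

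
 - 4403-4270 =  - 8673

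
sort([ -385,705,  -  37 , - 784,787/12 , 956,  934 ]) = [-784, - 385,  -  37,787/12,705,934, 956] 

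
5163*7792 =40230096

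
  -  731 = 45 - 776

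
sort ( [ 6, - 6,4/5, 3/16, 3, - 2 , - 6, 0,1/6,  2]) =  [ - 6, - 6, - 2,0, 1/6, 3/16,4/5, 2, 3,6 ] 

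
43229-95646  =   - 52417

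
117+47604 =47721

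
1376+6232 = 7608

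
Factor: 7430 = 2^1*5^1*743^1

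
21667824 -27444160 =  - 5776336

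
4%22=4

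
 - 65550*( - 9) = 589950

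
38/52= 19/26= 0.73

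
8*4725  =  37800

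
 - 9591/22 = -9591/22 = - 435.95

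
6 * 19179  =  115074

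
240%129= 111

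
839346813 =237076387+602270426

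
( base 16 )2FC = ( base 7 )2141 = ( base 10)764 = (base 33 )N5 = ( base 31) ok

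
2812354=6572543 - 3760189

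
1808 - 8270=-6462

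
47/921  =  47/921  =  0.05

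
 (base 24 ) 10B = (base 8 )1113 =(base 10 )587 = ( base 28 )KR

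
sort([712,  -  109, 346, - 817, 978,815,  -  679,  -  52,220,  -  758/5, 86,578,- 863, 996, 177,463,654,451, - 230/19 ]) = [  -  863, - 817, - 679, - 758/5 ,-109 , - 52,  -  230/19,86, 177,220, 346,451,463,578, 654, 712 , 815,978, 996]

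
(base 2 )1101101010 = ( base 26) 17G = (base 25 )19o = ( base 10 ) 874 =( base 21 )1KD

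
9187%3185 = 2817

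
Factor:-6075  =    -  3^5*5^2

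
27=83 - 56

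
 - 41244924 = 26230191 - 67475115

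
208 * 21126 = 4394208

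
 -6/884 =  - 1 + 439/442  =  - 0.01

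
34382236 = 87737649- 53355413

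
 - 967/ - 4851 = 967/4851= 0.20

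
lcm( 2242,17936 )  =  17936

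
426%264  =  162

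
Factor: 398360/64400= 2^(-1) *5^( - 1 ) * 7^( - 1 )*433^1 = 433/70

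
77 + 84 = 161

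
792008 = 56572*14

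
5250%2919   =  2331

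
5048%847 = 813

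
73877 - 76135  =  -2258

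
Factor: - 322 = - 2^1*7^1*23^1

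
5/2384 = 5/2384 = 0.00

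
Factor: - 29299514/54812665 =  - 2^1*5^( - 1 )*751^1*2803^(  -  1 ) *3911^( - 1)*19507^1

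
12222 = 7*1746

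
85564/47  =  85564/47 = 1820.51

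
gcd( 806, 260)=26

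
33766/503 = 67 + 65/503 = 67.13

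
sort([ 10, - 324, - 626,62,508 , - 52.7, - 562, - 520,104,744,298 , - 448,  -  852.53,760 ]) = [ -852.53,-626, - 562,-520, - 448, - 324, - 52.7,10,62,104,298,508,744,  760]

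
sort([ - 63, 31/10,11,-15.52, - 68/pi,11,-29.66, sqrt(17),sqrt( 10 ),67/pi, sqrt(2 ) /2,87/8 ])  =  [ - 63,- 29.66 ,-68/pi,-15.52,sqrt( 2 )/2,31/10, sqrt( 10),sqrt( 17),87/8  ,  11,11 , 67/pi ]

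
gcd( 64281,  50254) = 1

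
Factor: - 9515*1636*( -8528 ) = 132751453120 = 2^6*5^1*11^1*13^1*41^1*173^1*409^1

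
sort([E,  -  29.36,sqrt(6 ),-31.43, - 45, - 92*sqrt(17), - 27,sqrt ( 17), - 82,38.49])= [ - 92 * sqrt(17),-82, -45, - 31.43 ,  -  29.36,-27,sqrt( 6),E, sqrt(17),38.49 ] 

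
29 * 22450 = 651050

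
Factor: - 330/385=  -  2^1*3^1*7^( - 1 )  =  - 6/7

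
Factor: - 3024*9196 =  - 27808704 = - 2^6*3^3*7^1*11^2*19^1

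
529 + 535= 1064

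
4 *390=1560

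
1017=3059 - 2042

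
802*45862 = 36781324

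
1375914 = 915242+460672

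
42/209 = 42/209 =0.20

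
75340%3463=2617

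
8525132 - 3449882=5075250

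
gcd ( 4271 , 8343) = 1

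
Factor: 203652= 2^2*3^2*5657^1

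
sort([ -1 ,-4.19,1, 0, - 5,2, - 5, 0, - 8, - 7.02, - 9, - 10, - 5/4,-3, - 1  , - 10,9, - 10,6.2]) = [-10 ,  -  10, - 10, - 9, - 8, - 7.02, - 5, - 5, - 4.19, - 3, - 5/4 , - 1 , - 1,0 , 0, 1, 2,6.2,9]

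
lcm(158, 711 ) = 1422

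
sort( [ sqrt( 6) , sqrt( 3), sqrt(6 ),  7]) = [sqrt( 3),  sqrt(6),sqrt( 6), 7 ]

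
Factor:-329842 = -2^1*83^1*1987^1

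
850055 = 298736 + 551319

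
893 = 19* 47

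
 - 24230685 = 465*( - 52109 )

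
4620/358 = 12 + 162/179 = 12.91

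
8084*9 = 72756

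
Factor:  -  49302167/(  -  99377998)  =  2^(-1 ) *37^1*1332491^1*49688999^( - 1 ) 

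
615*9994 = 6146310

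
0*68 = 0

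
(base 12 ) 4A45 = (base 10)8405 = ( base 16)20d5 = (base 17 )1C17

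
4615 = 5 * 923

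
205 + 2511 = 2716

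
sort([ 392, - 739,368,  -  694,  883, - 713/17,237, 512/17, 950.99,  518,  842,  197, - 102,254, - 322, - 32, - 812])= [ - 812,-739, - 694, - 322, - 102 , - 713/17, - 32,512/17,197 , 237, 254 , 368,392, 518, 842, 883, 950.99 ] 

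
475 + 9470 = 9945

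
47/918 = 47/918 = 0.05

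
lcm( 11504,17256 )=34512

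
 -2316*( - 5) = 11580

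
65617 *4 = 262468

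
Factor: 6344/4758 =2^2*3^( - 1) = 4/3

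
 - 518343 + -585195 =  - 1103538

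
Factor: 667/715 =5^( - 1)*11^( - 1)*13^( - 1 )*23^1 * 29^1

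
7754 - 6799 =955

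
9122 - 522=8600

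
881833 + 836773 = 1718606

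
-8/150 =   -  4/75 = -0.05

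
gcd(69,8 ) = 1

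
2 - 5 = - 3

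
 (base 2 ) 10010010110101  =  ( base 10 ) 9397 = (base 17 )1F8D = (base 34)84D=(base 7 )36253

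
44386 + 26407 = 70793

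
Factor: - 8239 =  - 7^1*11^1*107^1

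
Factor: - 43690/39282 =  - 21845/19641 =- 3^( - 1) * 5^1*17^1*257^1 *6547^ (-1)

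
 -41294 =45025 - 86319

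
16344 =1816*9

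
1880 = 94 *20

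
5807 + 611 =6418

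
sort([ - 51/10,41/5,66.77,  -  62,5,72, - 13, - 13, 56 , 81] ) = [- 62,-13, - 13,-51/10,5,41/5,56, 66.77,72,  81]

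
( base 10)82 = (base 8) 122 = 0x52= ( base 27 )31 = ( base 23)3D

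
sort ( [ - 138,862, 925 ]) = [ - 138,862,925]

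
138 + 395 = 533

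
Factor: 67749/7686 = 22583/2562= 2^ ( - 1)*3^( - 1)*7^(-1) * 11^1*61^ ( - 1) * 2053^1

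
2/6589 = 2/6589 = 0.00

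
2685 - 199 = 2486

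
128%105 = 23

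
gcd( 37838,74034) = 2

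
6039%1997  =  48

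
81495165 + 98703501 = 180198666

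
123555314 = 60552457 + 63002857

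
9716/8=1214+1/2 = 1214.50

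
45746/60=22873/30 =762.43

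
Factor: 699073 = 699073^1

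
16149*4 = 64596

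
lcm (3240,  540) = 3240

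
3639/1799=2 + 41/1799  =  2.02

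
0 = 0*8454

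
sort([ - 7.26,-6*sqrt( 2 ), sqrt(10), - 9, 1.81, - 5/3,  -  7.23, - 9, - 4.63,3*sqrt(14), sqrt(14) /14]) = [-9, - 9, - 6 * sqrt(2), - 7.26, - 7.23, - 4.63, - 5/3, sqrt ( 14)/14, 1.81, sqrt(10),3*sqrt( 14)] 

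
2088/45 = 46+ 2/5 = 46.40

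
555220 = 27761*20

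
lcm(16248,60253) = 1446072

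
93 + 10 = 103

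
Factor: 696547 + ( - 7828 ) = 688719   =  3^1 * 101^1*2273^1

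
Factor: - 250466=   -  2^1*61^1* 2053^1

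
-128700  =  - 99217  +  - 29483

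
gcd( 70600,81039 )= 1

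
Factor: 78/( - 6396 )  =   - 2^(  -  1) * 41^( - 1 ) = - 1/82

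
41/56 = 41/56=   0.73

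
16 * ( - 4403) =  - 70448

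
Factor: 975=3^1 * 5^2 * 13^1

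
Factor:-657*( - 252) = 2^2*3^4 * 7^1*73^1 = 165564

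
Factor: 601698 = 2^1*3^1*17^2*347^1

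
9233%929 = 872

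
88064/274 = 321 + 55/137 = 321.40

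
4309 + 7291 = 11600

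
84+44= 128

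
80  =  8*10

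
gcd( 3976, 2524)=4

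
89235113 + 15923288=105158401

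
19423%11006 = 8417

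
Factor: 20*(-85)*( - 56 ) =2^5*5^2*7^1 *17^1= 95200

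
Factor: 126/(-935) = -2^1*3^2*5^( - 1 )*7^1 * 11^( - 1)*17^ ( -1)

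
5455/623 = 8 + 471/623 = 8.76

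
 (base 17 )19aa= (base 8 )17016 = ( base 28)9MM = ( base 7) 31301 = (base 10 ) 7694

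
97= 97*1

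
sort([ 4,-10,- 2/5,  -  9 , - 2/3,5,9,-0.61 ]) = [-10,  -  9,  -  2/3,-0.61,-2/5,4, 5, 9]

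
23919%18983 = 4936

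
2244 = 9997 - 7753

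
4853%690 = 23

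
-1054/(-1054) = 1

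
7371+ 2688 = 10059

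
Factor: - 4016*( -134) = 538144=2^5*67^1*251^1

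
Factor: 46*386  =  2^2*23^1*193^1= 17756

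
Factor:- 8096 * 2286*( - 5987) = 110804139072 = 2^6* 3^2 * 11^1 *23^1 *127^1* 5987^1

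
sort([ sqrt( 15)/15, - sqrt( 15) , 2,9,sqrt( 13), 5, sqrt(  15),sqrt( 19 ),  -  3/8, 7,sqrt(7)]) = [ - sqrt( 15), - 3/8, sqrt( 15)/15, 2,sqrt( 7), sqrt( 13 ),sqrt( 15),  sqrt(19),5, 7, 9 ] 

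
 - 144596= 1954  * ( - 74 ) 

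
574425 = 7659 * 75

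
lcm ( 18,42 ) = 126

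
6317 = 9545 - 3228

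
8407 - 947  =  7460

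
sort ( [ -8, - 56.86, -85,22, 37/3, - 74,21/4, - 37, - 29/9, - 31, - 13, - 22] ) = [ - 85, - 74,-56.86, - 37, - 31, - 22, - 13, - 8, - 29/9,  21/4,37/3,22]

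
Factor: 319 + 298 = 617^1 = 617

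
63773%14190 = 7013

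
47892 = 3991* 12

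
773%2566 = 773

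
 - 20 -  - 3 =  - 17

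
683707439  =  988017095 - 304309656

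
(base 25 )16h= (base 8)1430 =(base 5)11132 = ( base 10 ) 792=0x318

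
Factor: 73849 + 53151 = 127000 = 2^3*5^3 * 127^1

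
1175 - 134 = 1041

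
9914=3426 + 6488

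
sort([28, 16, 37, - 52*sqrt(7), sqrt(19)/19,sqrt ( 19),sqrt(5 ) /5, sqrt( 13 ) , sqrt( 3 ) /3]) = [-52*sqrt(7 ), sqrt( 19 ) /19,sqrt(5)/5 , sqrt (3)/3, sqrt( 13), sqrt( 19), 16, 28, 37 ] 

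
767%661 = 106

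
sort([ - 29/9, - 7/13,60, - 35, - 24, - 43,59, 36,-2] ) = [ - 43, - 35, - 24  , - 29/9, - 2,-7/13,36,59, 60]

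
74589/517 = 144 + 3/11  =  144.27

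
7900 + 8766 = 16666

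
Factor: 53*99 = 5247 = 3^2*11^1 * 53^1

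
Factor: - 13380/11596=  - 15/13  =  - 3^1 * 5^1*13^( - 1)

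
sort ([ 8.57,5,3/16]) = [ 3/16, 5, 8.57] 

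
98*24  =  2352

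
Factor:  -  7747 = -61^1*127^1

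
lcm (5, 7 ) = 35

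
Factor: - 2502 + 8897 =5^1*1279^1 = 6395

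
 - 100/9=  - 12 + 8/9 = -11.11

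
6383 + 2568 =8951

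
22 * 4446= 97812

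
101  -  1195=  - 1094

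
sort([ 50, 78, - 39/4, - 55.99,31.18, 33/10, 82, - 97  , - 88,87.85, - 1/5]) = [ - 97,  -  88,  -  55.99, - 39/4, - 1/5,  33/10, 31.18, 50,78, 82, 87.85 ]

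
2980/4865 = 596/973 = 0.61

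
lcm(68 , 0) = 0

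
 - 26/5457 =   -  26/5457 = - 0.00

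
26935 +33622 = 60557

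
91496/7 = 91496/7 = 13070.86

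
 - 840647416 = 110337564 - 950984980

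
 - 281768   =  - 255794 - 25974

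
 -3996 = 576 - 4572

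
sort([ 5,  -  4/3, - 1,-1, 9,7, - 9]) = [ - 9,-4/3, - 1, - 1,5,7,9 ]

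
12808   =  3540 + 9268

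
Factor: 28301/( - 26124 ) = -13/12=- 2^( -2)*3^( - 1)*13^1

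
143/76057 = 143/76057=0.00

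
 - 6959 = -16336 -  - 9377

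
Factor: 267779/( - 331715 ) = -5^( - 1 )*331^1*809^1*66343^( - 1) 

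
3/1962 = 1/654 = 0.00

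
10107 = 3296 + 6811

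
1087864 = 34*31996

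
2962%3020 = 2962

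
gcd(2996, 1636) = 4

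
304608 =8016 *38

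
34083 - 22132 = 11951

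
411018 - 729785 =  - 318767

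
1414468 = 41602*34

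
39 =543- 504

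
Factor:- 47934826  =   -2^1 * 113^2 * 1877^1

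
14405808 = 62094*232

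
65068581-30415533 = 34653048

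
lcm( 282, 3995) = 23970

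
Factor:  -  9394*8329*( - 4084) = 2^3 *7^1*11^1 * 61^1*1021^1*8329^1 = 319542884584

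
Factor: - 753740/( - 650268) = 845/729 = 3^(-6)*5^1*13^2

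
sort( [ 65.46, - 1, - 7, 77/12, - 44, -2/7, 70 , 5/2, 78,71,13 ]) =[ - 44, - 7 , - 1, - 2/7,5/2,77/12,13, 65.46,70,71,78]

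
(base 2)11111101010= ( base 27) 2l1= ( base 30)27g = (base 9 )2701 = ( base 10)2026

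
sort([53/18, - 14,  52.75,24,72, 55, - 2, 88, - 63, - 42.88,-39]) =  [-63 , - 42.88, - 39 , - 14, - 2,53/18,24,52.75, 55,72, 88]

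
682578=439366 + 243212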